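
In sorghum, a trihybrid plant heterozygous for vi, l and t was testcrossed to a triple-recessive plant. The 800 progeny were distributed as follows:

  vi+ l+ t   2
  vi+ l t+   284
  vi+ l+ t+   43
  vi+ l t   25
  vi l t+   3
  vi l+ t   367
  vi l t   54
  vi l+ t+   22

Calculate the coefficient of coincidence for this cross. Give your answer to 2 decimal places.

The two most frequent reciprocal classes, vi+ l t+ and vi l+ t, are the parental types, so the F1 was vi+ l t+ / vi l+ t.
The two rarest classes, vi l t+ and vi+ l+ t, are the double crossovers. Comparing them with the parentals, only the vi allele has switched, so vi is the middle locus and the order is l – vi – t.
l–vi: (97 + 5)/800 = 0.1275; vi–t: (47 + 5)/800 = 0.0650.
Expected DCO frequency = 0.1275 × 0.0650 ≈ 0.00829; observed = 5/800 ≈ 0.00625.
Coefficient of coincidence = 0.00625/0.00829 ≈ 0.75.

0.75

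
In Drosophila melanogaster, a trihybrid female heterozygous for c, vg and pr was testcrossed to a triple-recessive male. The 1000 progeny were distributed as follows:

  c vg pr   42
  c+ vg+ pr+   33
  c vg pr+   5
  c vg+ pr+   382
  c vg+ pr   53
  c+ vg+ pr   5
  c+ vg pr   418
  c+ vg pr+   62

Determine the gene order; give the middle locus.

The two most frequent reciprocal classes, c vg+ pr+ and c+ vg pr, are the parental types, so the F1 was c vg+ pr+ / c+ vg pr.
The two rarest classes, c vg pr+ and c+ vg+ pr, are the double crossovers. Comparing them with the parentals, only the vg allele has switched, so vg is the middle locus and the order is pr – vg – c.

vg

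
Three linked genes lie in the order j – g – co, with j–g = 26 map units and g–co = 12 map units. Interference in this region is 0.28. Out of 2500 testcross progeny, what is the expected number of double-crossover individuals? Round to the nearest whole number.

Map distances give recombination frequencies of 0.260 and 0.120 for the two intervals.
With interference 0.28 (so coincidence = 0.72), expected double-crossover frequency = 0.260 × 0.120 × 0.72 = 0.02246.
Expected number = 0.02246 × 2500 = 56.16 ≈ 56.

56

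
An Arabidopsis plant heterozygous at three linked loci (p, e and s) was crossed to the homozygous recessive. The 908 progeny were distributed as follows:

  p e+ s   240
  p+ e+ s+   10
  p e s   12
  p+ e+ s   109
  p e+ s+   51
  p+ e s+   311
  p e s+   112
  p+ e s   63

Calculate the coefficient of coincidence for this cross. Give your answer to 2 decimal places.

The two most frequent reciprocal classes, p+ e s+ and p e+ s, are the parental types, so the F1 was p+ e s+ / p e+ s.
The two rarest classes, p+ e+ s+ and p e s, are the double crossovers. Comparing them with the parentals, only the e allele has switched, so e is the middle locus and the order is s – e – p.
s–e: (114 + 22)/908 = 0.1498; e–p: (221 + 22)/908 = 0.2676.
Expected DCO frequency = 0.1498 × 0.2676 ≈ 0.04009; observed = 22/908 ≈ 0.02423.
Coefficient of coincidence = 0.02423/0.04009 ≈ 0.60.

0.60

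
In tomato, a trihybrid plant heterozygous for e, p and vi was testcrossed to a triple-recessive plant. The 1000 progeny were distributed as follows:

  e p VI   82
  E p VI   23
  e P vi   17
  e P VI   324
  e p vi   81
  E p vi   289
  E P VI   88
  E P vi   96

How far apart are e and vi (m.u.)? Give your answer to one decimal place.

20.9 m.u.

The two most frequent reciprocal classes, e P VI and E p vi, are the parental types, so the F1 was e P VI / E p vi.
The two rarest classes, e P vi and E p VI, are the double crossovers. Comparing them with the parentals, only the vi allele has switched, so vi is the middle locus and the order is e – vi – p.
Crossovers in the e–vi interval produce the single-crossover classes E P VI and e p vi (88 + 81 = 169) plus the double crossovers (40).
RF(e–vi) = (169 + 40) / 1000 = 209/1000 = 0.2090 → 20.9 m.u.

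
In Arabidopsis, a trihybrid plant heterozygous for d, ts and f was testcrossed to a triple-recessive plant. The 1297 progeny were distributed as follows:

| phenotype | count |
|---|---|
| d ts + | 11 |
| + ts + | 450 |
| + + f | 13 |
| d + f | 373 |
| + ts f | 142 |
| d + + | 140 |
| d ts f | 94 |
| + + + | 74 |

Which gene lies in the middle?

d

The two most frequent reciprocal classes, + ts + and d + f, are the parental types, so the F1 was + ts + / d + f.
The two rarest classes, d ts + and + + f, are the double crossovers. Comparing them with the parentals, only the d allele has switched, so d is the middle locus and the order is f – d – ts.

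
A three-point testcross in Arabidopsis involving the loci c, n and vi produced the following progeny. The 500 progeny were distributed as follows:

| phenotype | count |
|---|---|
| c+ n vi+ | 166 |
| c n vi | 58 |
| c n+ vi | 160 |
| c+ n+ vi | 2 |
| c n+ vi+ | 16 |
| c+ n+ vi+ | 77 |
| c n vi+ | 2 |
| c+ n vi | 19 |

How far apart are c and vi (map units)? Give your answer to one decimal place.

The two most frequent reciprocal classes, c n+ vi and c+ n vi+, are the parental types, so the F1 was c n+ vi / c+ n vi+.
The two rarest classes, c+ n+ vi and c n vi+, are the double crossovers. Comparing them with the parentals, only the c allele has switched, so c is the middle locus and the order is vi – c – n.
Crossovers in the vi–c interval produce the single-crossover classes c n+ vi+ and c+ n vi (16 + 19 = 35) plus the double crossovers (4).
RF(vi–c) = (35 + 4) / 500 = 39/500 = 0.0780 → 7.8 map units.

7.8 map units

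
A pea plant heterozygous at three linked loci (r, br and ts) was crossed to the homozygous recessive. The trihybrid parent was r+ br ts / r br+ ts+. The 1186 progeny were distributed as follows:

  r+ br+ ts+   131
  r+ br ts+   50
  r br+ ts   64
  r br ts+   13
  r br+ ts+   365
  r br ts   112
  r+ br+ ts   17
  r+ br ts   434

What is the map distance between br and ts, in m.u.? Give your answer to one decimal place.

The two rarest classes, r+ br+ ts and r br ts+, are the double crossovers. Comparing them with the parentals, only the br allele has switched, so br is the middle locus and the order is ts – br – r.
Crossovers in the ts–br interval produce the single-crossover classes r+ br ts+ and r br+ ts (50 + 64 = 114) plus the double crossovers (30).
RF(ts–br) = (114 + 30) / 1186 = 144/1186 = 0.1214 → 12.1 m.u.

12.1 m.u.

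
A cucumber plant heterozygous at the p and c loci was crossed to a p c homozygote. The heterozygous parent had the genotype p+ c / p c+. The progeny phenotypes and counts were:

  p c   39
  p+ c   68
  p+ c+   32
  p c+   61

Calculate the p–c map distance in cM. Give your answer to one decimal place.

The recombinant classes are p+ c+ and p c: 32 + 39 = 71.
Recombination frequency = 71/200 = 0.3550 ≈ 35.5%, i.e. 35.5 cM.

35.5 cM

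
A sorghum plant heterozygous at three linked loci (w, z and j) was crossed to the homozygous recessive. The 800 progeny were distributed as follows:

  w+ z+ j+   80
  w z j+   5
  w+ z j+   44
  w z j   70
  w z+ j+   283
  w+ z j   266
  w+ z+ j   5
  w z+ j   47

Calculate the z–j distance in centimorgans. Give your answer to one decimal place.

The two most frequent reciprocal classes, w z+ j+ and w+ z j, are the parental types, so the F1 was w z+ j+ / w+ z j.
The two rarest classes, w z j+ and w+ z+ j, are the double crossovers. Comparing them with the parentals, only the z allele has switched, so z is the middle locus and the order is w – z – j.
Crossovers in the z–j interval produce the single-crossover classes w z+ j and w+ z j+ (47 + 44 = 91) plus the double crossovers (10).
RF(z–j) = (91 + 10) / 800 = 101/800 = 0.1263 → 12.6 centimorgans.

12.6 centimorgans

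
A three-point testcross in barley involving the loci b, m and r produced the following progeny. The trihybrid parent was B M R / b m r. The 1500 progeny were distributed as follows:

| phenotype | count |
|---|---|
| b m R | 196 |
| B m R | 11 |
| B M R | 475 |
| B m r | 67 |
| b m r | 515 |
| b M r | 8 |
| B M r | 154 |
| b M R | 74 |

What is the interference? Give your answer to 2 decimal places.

0.52

The two rarest classes, B m R and b M r, are the double crossovers. Comparing them with the parentals, only the m allele has switched, so m is the middle locus and the order is b – m – r.
b–m: (141 + 19)/1500 = 0.1067; m–r: (350 + 19)/1500 = 0.2460.
Expected DCO frequency = 0.1067 × 0.2460 ≈ 0.02625; observed = 19/1500 ≈ 0.01267.
Coefficient of coincidence = 0.01267/0.02625 ≈ 0.48; interference = 1 − 0.48 = 0.52.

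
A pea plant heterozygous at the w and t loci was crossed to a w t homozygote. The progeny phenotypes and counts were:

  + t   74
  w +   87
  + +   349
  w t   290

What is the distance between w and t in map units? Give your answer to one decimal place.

The two most frequent classes, + + (349) and w t (290), are the parental types, so the F1 was + + / w t.
The recombinant classes are + t and w +: 74 + 87 = 161.
Recombination frequency = 161/800 = 0.2013 ≈ 20.1%, i.e. 20.1 map units.

20.1 map units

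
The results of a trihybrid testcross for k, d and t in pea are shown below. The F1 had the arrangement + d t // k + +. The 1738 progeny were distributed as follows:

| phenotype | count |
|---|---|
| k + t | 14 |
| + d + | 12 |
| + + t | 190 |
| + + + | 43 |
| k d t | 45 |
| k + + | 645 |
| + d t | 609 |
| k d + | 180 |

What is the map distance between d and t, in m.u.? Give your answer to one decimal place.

The two rarest classes, + d + and k + t, are the double crossovers. Comparing them with the parentals, only the t allele has switched, so t is the middle locus and the order is d – t – k.
Crossovers in the d–t interval produce the single-crossover classes + + t and k d + (190 + 180 = 370) plus the double crossovers (26).
RF(d–t) = (370 + 26) / 1738 = 396/1738 = 0.2278 → 22.8 m.u.

22.8 m.u.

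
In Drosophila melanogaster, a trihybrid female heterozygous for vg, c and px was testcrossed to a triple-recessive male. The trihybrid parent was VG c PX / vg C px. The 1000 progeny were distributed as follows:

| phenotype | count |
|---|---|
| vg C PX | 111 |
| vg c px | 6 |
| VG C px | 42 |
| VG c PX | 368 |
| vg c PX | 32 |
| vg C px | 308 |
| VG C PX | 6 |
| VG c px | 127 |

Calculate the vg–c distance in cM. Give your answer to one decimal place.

The two rarest classes, VG C PX and vg c px, are the double crossovers. Comparing them with the parentals, only the c allele has switched, so c is the middle locus and the order is vg – c – px.
Crossovers in the vg–c interval produce the single-crossover classes vg c PX and VG C px (32 + 42 = 74) plus the double crossovers (12).
RF(vg–c) = (74 + 12) / 1000 = 86/1000 = 0.0860 → 8.6 cM.

8.6 cM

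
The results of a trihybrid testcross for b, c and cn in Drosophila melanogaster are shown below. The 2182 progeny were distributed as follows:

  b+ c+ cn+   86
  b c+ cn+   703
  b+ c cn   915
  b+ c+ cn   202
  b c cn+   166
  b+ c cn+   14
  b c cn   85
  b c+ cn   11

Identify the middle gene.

The two most frequent reciprocal classes, b+ c cn and b c+ cn+, are the parental types, so the F1 was b+ c cn / b c+ cn+.
The two rarest classes, b+ c cn+ and b c+ cn, are the double crossovers. Comparing them with the parentals, only the cn allele has switched, so cn is the middle locus and the order is b – cn – c.

cn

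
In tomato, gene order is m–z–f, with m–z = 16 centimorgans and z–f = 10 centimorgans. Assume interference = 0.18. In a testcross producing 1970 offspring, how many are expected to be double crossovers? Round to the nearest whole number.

Map distances give recombination frequencies of 0.160 and 0.100 for the two intervals.
With interference 0.18 (so coincidence = 0.82), expected double-crossover frequency = 0.160 × 0.100 × 0.82 = 0.01312.
Expected number = 0.01312 × 1970 = 25.85 ≈ 26.

26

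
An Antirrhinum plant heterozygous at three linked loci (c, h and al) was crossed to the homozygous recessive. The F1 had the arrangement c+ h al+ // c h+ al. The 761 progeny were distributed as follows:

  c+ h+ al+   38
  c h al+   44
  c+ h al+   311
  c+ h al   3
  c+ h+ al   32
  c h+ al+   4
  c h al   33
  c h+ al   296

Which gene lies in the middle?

al

The two rarest classes, c+ h al and c h+ al+, are the double crossovers. Comparing them with the parentals, only the al allele has switched, so al is the middle locus and the order is c – al – h.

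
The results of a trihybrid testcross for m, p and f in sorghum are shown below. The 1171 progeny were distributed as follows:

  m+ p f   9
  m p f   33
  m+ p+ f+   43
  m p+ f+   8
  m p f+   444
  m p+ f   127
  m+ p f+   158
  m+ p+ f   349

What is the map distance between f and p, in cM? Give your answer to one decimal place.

7.9 cM

The two most frequent reciprocal classes, m+ p+ f and m p f+, are the parental types, so the F1 was m+ p+ f / m p f+.
The two rarest classes, m+ p f and m p+ f+, are the double crossovers. Comparing them with the parentals, only the p allele has switched, so p is the middle locus and the order is m – p – f.
Crossovers in the p–f interval produce the single-crossover classes m+ p+ f+ and m p f (43 + 33 = 76) plus the double crossovers (17).
RF(p–f) = (76 + 17) / 1171 = 93/1171 = 0.0794 → 7.9 cM.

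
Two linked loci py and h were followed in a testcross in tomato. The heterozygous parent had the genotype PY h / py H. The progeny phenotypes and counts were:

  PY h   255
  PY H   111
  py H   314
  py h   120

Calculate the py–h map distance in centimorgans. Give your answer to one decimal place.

The recombinant classes are PY H and py h: 111 + 120 = 231.
Recombination frequency = 231/800 = 0.2888 ≈ 28.9%, i.e. 28.9 centimorgans.

28.9 centimorgans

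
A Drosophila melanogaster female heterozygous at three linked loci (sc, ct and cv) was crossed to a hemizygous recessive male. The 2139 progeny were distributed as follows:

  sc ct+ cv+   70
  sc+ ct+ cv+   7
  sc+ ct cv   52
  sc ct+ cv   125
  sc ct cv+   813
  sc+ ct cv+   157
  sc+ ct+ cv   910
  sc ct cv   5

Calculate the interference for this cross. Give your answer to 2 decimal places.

The two most frequent reciprocal classes, sc+ ct+ cv and sc ct cv+, are the parental types, so the F1 was sc+ ct+ cv / sc ct cv+.
The two rarest classes, sc+ ct+ cv+ and sc ct cv, are the double crossovers. Comparing them with the parentals, only the cv allele has switched, so cv is the middle locus and the order is ct – cv – sc.
ct–cv: (122 + 12)/2139 = 0.0626; cv–sc: (282 + 12)/2139 = 0.1374.
Expected DCO frequency = 0.0626 × 0.1374 ≈ 0.00860; observed = 12/2139 ≈ 0.00561.
Coefficient of coincidence = 0.00561/0.00860 ≈ 0.65; interference = 1 − 0.65 = 0.35.

0.35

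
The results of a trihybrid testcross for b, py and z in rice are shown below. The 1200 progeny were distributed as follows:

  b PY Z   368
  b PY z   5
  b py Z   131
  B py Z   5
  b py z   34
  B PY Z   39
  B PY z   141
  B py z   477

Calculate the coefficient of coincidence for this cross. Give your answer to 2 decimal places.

0.51

The two most frequent reciprocal classes, b PY Z and B py z, are the parental types, so the F1 was b PY Z / B py z.
The two rarest classes, b PY z and B py Z, are the double crossovers. Comparing them with the parentals, only the z allele has switched, so z is the middle locus and the order is b – z – py.
b–z: (73 + 10)/1200 = 0.0692; z–py: (272 + 10)/1200 = 0.2350.
Expected DCO frequency = 0.0692 × 0.2350 ≈ 0.01626; observed = 10/1200 ≈ 0.00833.
Coefficient of coincidence = 0.00833/0.01626 ≈ 0.51.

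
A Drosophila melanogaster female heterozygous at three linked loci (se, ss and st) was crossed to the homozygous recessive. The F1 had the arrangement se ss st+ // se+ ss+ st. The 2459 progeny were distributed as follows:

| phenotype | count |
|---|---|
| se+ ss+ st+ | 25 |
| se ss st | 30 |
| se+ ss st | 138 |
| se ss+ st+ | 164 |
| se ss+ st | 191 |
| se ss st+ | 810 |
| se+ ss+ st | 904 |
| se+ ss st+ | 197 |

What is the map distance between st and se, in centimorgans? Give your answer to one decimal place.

The two rarest classes, se ss st and se+ ss+ st+, are the double crossovers. Comparing them with the parentals, only the st allele has switched, so st is the middle locus and the order is ss – st – se.
Crossovers in the st–se interval produce the single-crossover classes se+ ss st+ and se ss+ st (197 + 191 = 388) plus the double crossovers (55).
RF(st–se) = (388 + 55) / 2459 = 443/2459 = 0.1802 → 18.0 centimorgans.

18.0 centimorgans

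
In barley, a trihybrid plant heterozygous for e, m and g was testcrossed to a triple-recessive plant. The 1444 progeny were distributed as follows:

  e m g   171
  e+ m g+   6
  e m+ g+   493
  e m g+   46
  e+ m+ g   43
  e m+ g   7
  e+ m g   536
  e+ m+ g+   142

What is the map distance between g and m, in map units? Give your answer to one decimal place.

7.1 map units

The two most frequent reciprocal classes, e m+ g+ and e+ m g, are the parental types, so the F1 was e m+ g+ / e+ m g.
The two rarest classes, e m+ g and e+ m g+, are the double crossovers. Comparing them with the parentals, only the g allele has switched, so g is the middle locus and the order is e – g – m.
Crossovers in the g–m interval produce the single-crossover classes e m g+ and e+ m+ g (46 + 43 = 89) plus the double crossovers (13).
RF(g–m) = (89 + 13) / 1444 = 102/1444 = 0.0706 → 7.1 map units.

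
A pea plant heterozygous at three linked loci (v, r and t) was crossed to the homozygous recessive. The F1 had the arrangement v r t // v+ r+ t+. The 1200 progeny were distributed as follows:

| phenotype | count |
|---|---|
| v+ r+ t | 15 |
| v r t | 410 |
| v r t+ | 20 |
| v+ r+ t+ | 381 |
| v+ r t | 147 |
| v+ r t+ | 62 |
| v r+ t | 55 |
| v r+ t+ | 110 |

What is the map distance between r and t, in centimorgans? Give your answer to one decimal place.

12.7 centimorgans

The two rarest classes, v r t+ and v+ r+ t, are the double crossovers. Comparing them with the parentals, only the t allele has switched, so t is the middle locus and the order is r – t – v.
Crossovers in the r–t interval produce the single-crossover classes v r+ t and v+ r t+ (55 + 62 = 117) plus the double crossovers (35).
RF(r–t) = (117 + 35) / 1200 = 152/1200 = 0.1267 → 12.7 centimorgans.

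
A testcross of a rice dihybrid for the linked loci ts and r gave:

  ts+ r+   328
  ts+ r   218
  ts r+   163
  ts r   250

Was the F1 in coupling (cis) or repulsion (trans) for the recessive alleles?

cis

The two most frequent classes are ts+ r+ (328) and ts r (250); these are the parental (non-recombinant) types.
So the F1 carried ts+ r+ on one chromosome and ts r on the other — the recessive alleles are on the same chromosome (cis / coupling).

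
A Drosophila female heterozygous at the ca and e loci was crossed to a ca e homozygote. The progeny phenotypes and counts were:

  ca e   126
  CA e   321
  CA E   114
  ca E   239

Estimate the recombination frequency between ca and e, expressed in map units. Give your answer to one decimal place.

The two most frequent classes, CA e (321) and ca E (239), are the parental types, so the F1 was CA e / ca E.
The recombinant classes are CA E and ca e: 114 + 126 = 240.
Recombination frequency = 240/800 = 0.3000 ≈ 30.0%, i.e. 30.0 map units.

30.0 map units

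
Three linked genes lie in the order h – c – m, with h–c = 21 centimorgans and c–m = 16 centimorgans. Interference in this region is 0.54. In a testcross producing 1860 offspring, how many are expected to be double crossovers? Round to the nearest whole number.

Map distances give recombination frequencies of 0.210 and 0.160 for the two intervals.
With interference 0.54 (so coincidence = 0.46), expected double-crossover frequency = 0.210 × 0.160 × 0.46 = 0.01546.
Expected number = 0.01546 × 1860 = 28.75 ≈ 29.

29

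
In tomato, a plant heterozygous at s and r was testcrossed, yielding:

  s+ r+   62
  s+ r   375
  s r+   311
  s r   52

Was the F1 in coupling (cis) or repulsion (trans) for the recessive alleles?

The two most frequent classes are s+ r (375) and s r+ (311); these are the parental (non-recombinant) types.
So the F1 carried s+ r on one chromosome and s r+ on the other — the recessive alleles are on opposite chromosomes (trans / repulsion).

trans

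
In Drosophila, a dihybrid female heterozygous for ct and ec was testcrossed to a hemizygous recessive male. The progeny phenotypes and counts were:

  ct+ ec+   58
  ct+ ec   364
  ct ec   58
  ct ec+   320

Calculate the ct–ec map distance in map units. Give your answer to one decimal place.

The two most frequent classes, ct+ ec (364) and ct ec+ (320), are the parental types, so the F1 was ct+ ec / ct ec+.
The recombinant classes are ct+ ec+ and ct ec: 58 + 58 = 116.
Recombination frequency = 116/800 = 0.1450 ≈ 14.5%, i.e. 14.5 map units.

14.5 map units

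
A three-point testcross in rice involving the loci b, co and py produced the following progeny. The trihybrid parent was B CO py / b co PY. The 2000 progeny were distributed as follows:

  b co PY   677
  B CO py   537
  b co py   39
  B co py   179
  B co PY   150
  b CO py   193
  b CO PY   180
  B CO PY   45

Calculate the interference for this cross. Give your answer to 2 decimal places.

0.11

The two rarest classes, B CO PY and b co py, are the double crossovers. Comparing them with the parentals, only the py allele has switched, so py is the middle locus and the order is co – py – b.
co–py: (359 + 84)/2000 = 0.2215; py–b: (343 + 84)/2000 = 0.2135.
Expected DCO frequency = 0.2215 × 0.2135 ≈ 0.04729; observed = 84/2000 ≈ 0.04200.
Coefficient of coincidence = 0.04200/0.04729 ≈ 0.89; interference = 1 − 0.89 = 0.11.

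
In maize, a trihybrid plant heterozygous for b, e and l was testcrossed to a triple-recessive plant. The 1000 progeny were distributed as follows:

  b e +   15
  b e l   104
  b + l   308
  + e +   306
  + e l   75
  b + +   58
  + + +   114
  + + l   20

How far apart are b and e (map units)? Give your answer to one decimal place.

The two most frequent reciprocal classes, + e + and b + l, are the parental types, so the F1 was + e + / b + l.
The two rarest classes, b e + and + + l, are the double crossovers. Comparing them with the parentals, only the b allele has switched, so b is the middle locus and the order is e – b – l.
Crossovers in the e–b interval produce the single-crossover classes + + + and b e l (114 + 104 = 218) plus the double crossovers (35).
RF(e–b) = (218 + 35) / 1000 = 253/1000 = 0.2530 → 25.3 map units.

25.3 map units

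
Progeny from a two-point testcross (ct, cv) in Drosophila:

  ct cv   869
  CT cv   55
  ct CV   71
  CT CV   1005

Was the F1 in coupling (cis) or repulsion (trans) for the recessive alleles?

cis

The two most frequent classes are CT CV (1005) and ct cv (869); these are the parental (non-recombinant) types.
So the F1 carried CT CV on one chromosome and ct cv on the other — the recessive alleles are on the same chromosome (cis / coupling).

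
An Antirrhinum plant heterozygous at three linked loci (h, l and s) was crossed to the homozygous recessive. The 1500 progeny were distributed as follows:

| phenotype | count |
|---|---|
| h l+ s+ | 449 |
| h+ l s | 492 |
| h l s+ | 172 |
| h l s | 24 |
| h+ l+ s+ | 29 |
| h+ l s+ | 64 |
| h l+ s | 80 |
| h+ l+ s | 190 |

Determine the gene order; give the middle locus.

h

The two most frequent reciprocal classes, h l+ s+ and h+ l s, are the parental types, so the F1 was h l+ s+ / h+ l s.
The two rarest classes, h+ l+ s+ and h l s, are the double crossovers. Comparing them with the parentals, only the h allele has switched, so h is the middle locus and the order is l – h – s.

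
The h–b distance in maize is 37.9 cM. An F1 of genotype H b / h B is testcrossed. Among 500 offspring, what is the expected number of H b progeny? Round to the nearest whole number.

A map distance of 37.9 cM corresponds to a recombination frequency of 0.379.
The F1 is H b / h B, so H b is a parental gamete class with expected frequency (1 − r)/2 = 0.621/2 = 0.3105.
Expected number = 0.3105 × 500 = 155.25 ≈ 155.

155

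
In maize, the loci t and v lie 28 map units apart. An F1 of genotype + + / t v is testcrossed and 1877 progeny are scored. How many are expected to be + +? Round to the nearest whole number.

676

A map distance of 28 map units corresponds to a recombination frequency of 0.280.
The F1 is + + / t v, so + + is a parental gamete class with expected frequency (1 − r)/2 = 0.720/2 = 0.3600.
Expected number = 0.3600 × 1877 = 675.72 ≈ 676.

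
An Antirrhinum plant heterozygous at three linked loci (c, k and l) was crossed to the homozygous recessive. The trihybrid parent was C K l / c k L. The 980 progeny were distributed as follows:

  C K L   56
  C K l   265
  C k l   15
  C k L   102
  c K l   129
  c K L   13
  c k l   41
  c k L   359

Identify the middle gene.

k

The two rarest classes, C k l and c K L, are the double crossovers. Comparing them with the parentals, only the k allele has switched, so k is the middle locus and the order is c – k – l.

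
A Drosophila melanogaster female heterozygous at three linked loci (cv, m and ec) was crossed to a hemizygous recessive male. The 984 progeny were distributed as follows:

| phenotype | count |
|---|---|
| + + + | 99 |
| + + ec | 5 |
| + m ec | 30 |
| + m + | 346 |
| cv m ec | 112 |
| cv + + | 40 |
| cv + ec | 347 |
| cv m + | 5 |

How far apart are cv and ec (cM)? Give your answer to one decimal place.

The two most frequent reciprocal classes, + m + and cv + ec, are the parental types, so the F1 was + m + / cv + ec.
The two rarest classes, cv m + and + + ec, are the double crossovers. Comparing them with the parentals, only the cv allele has switched, so cv is the middle locus and the order is m – cv – ec.
Crossovers in the cv–ec interval produce the single-crossover classes + m ec and cv + + (30 + 40 = 70) plus the double crossovers (10).
RF(cv–ec) = (70 + 10) / 984 = 80/984 = 0.0813 → 8.1 cM.

8.1 cM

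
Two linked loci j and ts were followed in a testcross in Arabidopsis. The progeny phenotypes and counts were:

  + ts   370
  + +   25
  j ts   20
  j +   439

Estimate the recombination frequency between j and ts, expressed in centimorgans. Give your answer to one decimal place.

5.3 centimorgans

The two most frequent classes, + ts (370) and j + (439), are the parental types, so the F1 was + ts / j +.
The recombinant classes are + + and j ts: 25 + 20 = 45.
Recombination frequency = 45/854 = 0.0527 ≈ 5.3%, i.e. 5.3 centimorgans.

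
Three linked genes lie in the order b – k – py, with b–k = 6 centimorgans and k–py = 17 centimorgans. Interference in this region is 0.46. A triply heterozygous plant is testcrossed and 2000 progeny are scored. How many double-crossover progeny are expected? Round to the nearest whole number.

Map distances give recombination frequencies of 0.060 and 0.170 for the two intervals.
With interference 0.46 (so coincidence = 0.54), expected double-crossover frequency = 0.060 × 0.170 × 0.54 = 0.00551.
Expected number = 0.00551 × 2000 = 11.02 ≈ 11.

11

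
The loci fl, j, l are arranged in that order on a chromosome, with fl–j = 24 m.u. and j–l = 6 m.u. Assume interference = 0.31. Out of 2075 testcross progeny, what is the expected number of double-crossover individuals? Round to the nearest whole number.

21

Map distances give recombination frequencies of 0.240 and 0.060 for the two intervals.
With interference 0.31 (so coincidence = 0.69), expected double-crossover frequency = 0.240 × 0.060 × 0.69 = 0.00994.
Expected number = 0.00994 × 2075 = 20.62 ≈ 21.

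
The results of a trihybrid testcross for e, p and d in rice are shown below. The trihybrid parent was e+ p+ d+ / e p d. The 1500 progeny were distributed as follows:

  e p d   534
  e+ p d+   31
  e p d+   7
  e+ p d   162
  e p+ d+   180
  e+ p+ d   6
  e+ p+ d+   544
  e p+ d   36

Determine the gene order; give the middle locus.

d

The two rarest classes, e+ p+ d and e p d+, are the double crossovers. Comparing them with the parentals, only the d allele has switched, so d is the middle locus and the order is e – d – p.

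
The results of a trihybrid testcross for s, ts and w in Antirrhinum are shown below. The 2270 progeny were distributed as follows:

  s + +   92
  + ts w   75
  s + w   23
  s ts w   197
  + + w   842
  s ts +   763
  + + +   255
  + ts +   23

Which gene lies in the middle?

s

The two most frequent reciprocal classes, s ts + and + + w, are the parental types, so the F1 was s ts + / + + w.
The two rarest classes, + ts + and s + w, are the double crossovers. Comparing them with the parentals, only the s allele has switched, so s is the middle locus and the order is w – s – ts.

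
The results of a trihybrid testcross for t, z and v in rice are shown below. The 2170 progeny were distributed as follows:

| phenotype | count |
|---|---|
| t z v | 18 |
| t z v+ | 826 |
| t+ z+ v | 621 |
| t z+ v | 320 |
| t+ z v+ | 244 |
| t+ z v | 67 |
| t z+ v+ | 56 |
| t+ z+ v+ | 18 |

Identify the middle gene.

The two most frequent reciprocal classes, t+ z+ v and t z v+, are the parental types, so the F1 was t+ z+ v / t z v+.
The two rarest classes, t+ z+ v+ and t z v, are the double crossovers. Comparing them with the parentals, only the v allele has switched, so v is the middle locus and the order is t – v – z.

v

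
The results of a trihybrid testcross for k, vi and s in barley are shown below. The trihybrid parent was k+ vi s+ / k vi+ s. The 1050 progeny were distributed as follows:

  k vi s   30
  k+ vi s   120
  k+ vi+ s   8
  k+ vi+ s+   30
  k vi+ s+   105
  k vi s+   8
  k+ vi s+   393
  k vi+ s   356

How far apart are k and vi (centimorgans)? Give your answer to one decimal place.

The two rarest classes, k vi s+ and k+ vi+ s, are the double crossovers. Comparing them with the parentals, only the k allele has switched, so k is the middle locus and the order is vi – k – s.
Crossovers in the vi–k interval produce the single-crossover classes k+ vi+ s+ and k vi s (30 + 30 = 60) plus the double crossovers (16).
RF(vi–k) = (60 + 16) / 1050 = 76/1050 = 0.0724 → 7.2 centimorgans.

7.2 centimorgans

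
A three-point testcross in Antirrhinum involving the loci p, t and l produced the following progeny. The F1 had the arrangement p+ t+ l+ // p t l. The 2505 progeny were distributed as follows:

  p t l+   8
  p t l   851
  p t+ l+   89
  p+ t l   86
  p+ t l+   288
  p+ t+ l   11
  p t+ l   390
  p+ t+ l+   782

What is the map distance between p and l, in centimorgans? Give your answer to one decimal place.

7.7 centimorgans

The two rarest classes, p+ t+ l and p t l+, are the double crossovers. Comparing them with the parentals, only the l allele has switched, so l is the middle locus and the order is t – l – p.
Crossovers in the l–p interval produce the single-crossover classes p t+ l+ and p+ t l (89 + 86 = 175) plus the double crossovers (19).
RF(l–p) = (175 + 19) / 2505 = 194/2505 = 0.0774 → 7.7 centimorgans.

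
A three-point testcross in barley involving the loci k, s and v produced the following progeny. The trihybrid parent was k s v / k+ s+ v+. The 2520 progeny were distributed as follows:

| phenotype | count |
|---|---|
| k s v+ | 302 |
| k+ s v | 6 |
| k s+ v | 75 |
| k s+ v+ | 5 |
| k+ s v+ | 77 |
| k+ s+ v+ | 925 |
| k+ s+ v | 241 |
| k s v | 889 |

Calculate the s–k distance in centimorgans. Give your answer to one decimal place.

6.5 centimorgans

The two rarest classes, k+ s v and k s+ v+, are the double crossovers. Comparing them with the parentals, only the k allele has switched, so k is the middle locus and the order is v – k – s.
Crossovers in the k–s interval produce the single-crossover classes k s+ v and k+ s v+ (75 + 77 = 152) plus the double crossovers (11).
RF(k–s) = (152 + 11) / 2520 = 163/2520 = 0.0647 → 6.5 centimorgans.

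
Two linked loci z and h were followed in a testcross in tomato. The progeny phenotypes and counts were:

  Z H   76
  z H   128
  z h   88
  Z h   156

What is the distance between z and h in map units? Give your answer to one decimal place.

The two most frequent classes, Z h (156) and z H (128), are the parental types, so the F1 was Z h / z H.
The recombinant classes are Z H and z h: 76 + 88 = 164.
Recombination frequency = 164/448 = 0.3661 ≈ 36.6%, i.e. 36.6 map units.

36.6 map units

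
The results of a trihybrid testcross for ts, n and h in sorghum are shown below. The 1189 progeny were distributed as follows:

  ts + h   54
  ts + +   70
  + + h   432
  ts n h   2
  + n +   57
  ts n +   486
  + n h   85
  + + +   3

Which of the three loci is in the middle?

h

The two most frequent reciprocal classes, ts n + and + + h, are the parental types, so the F1 was ts n + / + + h.
The two rarest classes, ts n h and + + +, are the double crossovers. Comparing them with the parentals, only the h allele has switched, so h is the middle locus and the order is n – h – ts.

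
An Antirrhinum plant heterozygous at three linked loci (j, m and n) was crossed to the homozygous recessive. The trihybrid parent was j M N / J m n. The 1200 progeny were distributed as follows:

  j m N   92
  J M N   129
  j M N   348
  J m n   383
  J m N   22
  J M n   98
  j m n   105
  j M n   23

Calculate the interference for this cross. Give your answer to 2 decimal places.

0.18

The two rarest classes, j M n and J m N, are the double crossovers. Comparing them with the parentals, only the n allele has switched, so n is the middle locus and the order is m – n – j.
m–n: (190 + 45)/1200 = 0.1958; n–j: (234 + 45)/1200 = 0.2325.
Expected DCO frequency = 0.1958 × 0.2325 ≈ 0.04552; observed = 45/1200 ≈ 0.03750.
Coefficient of coincidence = 0.03750/0.04552 ≈ 0.82; interference = 1 − 0.82 = 0.18.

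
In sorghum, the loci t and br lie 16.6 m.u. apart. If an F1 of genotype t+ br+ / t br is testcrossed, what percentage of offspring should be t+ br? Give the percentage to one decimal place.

8.3%

A map distance of 16.6 m.u. corresponds to a recombination frequency of 0.166.
The F1 is t+ br+ / t br, so t+ br is a recombinant gamete class with expected frequency r/2 = 0.166/2 = 0.0830.
That is 0.0830 = 8.3% of the progeny.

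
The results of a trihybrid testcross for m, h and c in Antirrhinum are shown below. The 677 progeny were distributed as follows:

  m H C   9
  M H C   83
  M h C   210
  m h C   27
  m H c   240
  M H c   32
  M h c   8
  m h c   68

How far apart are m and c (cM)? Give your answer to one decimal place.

11.2 cM

The two most frequent reciprocal classes, M h C and m H c, are the parental types, so the F1 was M h C / m H c.
The two rarest classes, M h c and m H C, are the double crossovers. Comparing them with the parentals, only the c allele has switched, so c is the middle locus and the order is m – c – h.
Crossovers in the m–c interval produce the single-crossover classes m h C and M H c (27 + 32 = 59) plus the double crossovers (17).
RF(m–c) = (59 + 17) / 677 = 76/677 = 0.1123 → 11.2 cM.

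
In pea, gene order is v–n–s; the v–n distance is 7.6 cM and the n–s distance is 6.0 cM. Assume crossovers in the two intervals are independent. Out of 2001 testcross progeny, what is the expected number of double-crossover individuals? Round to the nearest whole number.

Map distances give recombination frequencies of 0.076 and 0.060 for the two intervals.
With no interference, expected double-crossover frequency = 0.076 × 0.060 = 0.00456.
Expected number = 0.00456 × 2001 = 9.12 ≈ 9.

9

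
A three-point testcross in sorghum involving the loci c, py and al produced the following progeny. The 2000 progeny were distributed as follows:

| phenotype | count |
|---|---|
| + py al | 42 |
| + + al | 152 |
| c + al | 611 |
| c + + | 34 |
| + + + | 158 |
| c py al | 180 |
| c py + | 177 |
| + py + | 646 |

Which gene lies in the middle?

al

The two most frequent reciprocal classes, c + al and + py +, are the parental types, so the F1 was c + al / + py +.
The two rarest classes, c + + and + py al, are the double crossovers. Comparing them with the parentals, only the al allele has switched, so al is the middle locus and the order is py – al – c.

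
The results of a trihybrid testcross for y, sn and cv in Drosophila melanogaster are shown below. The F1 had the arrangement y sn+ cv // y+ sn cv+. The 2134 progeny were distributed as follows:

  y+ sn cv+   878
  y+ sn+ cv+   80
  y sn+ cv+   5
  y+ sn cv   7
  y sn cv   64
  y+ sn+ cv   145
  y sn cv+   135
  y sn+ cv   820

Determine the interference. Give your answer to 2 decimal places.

The two rarest classes, y sn+ cv+ and y+ sn cv, are the double crossovers. Comparing them with the parentals, only the cv allele has switched, so cv is the middle locus and the order is y – cv – sn.
y–cv: (280 + 12)/2134 = 0.1368; cv–sn: (144 + 12)/2134 = 0.0731.
Expected DCO frequency = 0.1368 × 0.0731 ≈ 0.01000; observed = 12/2134 ≈ 0.00562.
Coefficient of coincidence = 0.00562/0.01000 ≈ 0.56; interference = 1 − 0.56 = 0.44.

0.44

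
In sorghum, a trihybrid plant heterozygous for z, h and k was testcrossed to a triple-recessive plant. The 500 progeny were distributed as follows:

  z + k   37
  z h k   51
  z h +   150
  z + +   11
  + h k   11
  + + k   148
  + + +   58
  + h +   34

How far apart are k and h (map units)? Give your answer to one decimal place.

The two most frequent reciprocal classes, z h + and + + k, are the parental types, so the F1 was z h + / + + k.
The two rarest classes, z + + and + h k, are the double crossovers. Comparing them with the parentals, only the h allele has switched, so h is the middle locus and the order is k – h – z.
Crossovers in the k–h interval produce the single-crossover classes z h k and + + + (51 + 58 = 109) plus the double crossovers (22).
RF(k–h) = (109 + 22) / 500 = 131/500 = 0.2620 → 26.2 map units.

26.2 map units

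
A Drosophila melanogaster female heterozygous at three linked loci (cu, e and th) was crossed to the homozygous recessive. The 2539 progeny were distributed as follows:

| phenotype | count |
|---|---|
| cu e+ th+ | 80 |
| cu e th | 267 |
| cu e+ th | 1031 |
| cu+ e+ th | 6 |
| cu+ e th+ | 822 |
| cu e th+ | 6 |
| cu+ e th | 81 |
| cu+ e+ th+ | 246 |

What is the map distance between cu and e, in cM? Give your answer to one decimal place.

The two most frequent reciprocal classes, cu e+ th and cu+ e th+, are the parental types, so the F1 was cu e+ th / cu+ e th+.
The two rarest classes, cu+ e+ th and cu e th+, are the double crossovers. Comparing them with the parentals, only the cu allele has switched, so cu is the middle locus and the order is th – cu – e.
Crossovers in the cu–e interval produce the single-crossover classes cu e th and cu+ e+ th+ (267 + 246 = 513) plus the double crossovers (12).
RF(cu–e) = (513 + 12) / 2539 = 525/2539 = 0.2068 → 20.7 cM.

20.7 cM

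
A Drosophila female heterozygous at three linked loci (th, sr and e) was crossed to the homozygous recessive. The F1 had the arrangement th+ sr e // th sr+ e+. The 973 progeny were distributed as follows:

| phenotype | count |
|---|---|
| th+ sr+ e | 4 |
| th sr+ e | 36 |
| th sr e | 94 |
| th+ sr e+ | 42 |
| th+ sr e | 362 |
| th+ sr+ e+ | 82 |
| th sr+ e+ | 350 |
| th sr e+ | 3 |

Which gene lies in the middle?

The two rarest classes, th+ sr+ e and th sr e+, are the double crossovers. Comparing them with the parentals, only the sr allele has switched, so sr is the middle locus and the order is e – sr – th.

sr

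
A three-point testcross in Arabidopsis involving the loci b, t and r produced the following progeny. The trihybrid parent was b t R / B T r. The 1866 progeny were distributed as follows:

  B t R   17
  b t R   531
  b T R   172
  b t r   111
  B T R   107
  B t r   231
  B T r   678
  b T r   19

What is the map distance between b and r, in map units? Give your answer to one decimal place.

The two rarest classes, B t R and b T r, are the double crossovers. Comparing them with the parentals, only the b allele has switched, so b is the middle locus and the order is r – b – t.
Crossovers in the r–b interval produce the single-crossover classes b t r and B T R (111 + 107 = 218) plus the double crossovers (36).
RF(r–b) = (218 + 36) / 1866 = 254/1866 = 0.1361 → 13.6 map units.

13.6 map units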